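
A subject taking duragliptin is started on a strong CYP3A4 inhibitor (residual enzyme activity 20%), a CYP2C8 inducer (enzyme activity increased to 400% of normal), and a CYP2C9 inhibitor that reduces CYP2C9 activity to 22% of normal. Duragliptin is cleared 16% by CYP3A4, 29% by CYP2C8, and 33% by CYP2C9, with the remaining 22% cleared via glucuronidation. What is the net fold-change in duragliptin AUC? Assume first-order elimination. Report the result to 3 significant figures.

0.674

CYP3A4: 0.16 × 0.2 = 0.032
CYP2C8: 0.29 × 4 = 1.16
CYP2C9: 0.33 × 0.22 = 0.0726
Other: 0.22 (unchanged)
New clearance relative to baseline: 0.032 + 1.16 + 0.0726 + 0.22 = 1.4846.
Net AUC ratio = 1 / 1.4846 = 0.674.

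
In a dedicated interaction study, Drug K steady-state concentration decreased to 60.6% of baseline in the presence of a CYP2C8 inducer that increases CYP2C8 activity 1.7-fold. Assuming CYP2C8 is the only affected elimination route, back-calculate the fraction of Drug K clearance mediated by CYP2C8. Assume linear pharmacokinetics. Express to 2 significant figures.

Call the CYP2C8 fraction fm. After the interaction, CL_new/CL_old = fm × 1.7 + (1 − fm).
Steady-state concentration ratio = 1 / (new CL fraction), so new CL fraction = 1 / 0.606 = 1.65.
fm × 1.7 + 1 − fm = 1.65  ⇒  fm × (1.7 − 1) = 0.6502  ⇒  fm = 0.93.

0.93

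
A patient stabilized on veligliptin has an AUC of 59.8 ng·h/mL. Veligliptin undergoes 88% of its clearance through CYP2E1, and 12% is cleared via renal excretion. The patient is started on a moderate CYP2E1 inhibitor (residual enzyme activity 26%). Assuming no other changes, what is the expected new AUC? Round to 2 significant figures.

The CYP2E1 pathway (88% of clearance) is reduced to 0.26× activity: 0.88 × 0.26 = 0.2288.
Non-CYP routes (12%) are unchanged.
Relative clearance = 0.2288 + 0.12 = 0.3488.
New AUC = baseline ÷ relative clearance = 59.8 / 0.3488 = 1.7 × 10² ng·h/mL.

1.7 × 10² ng·h/mL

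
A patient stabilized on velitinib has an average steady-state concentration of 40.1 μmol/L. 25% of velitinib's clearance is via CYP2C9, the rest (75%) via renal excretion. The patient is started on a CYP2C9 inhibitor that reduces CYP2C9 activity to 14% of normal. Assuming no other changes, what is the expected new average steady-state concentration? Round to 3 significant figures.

51.1 μmol/L

The CYP2C9 pathway (25% of clearance) is reduced to 0.14× activity: 0.25 × 0.14 = 0.035.
Non-CYP routes (75%) are unchanged.
Relative clearance = 0.035 + 0.75 = 0.785.
New average steady-state concentration = baseline ÷ relative clearance = 40.1 / 0.785 = 51.1 μmol/L.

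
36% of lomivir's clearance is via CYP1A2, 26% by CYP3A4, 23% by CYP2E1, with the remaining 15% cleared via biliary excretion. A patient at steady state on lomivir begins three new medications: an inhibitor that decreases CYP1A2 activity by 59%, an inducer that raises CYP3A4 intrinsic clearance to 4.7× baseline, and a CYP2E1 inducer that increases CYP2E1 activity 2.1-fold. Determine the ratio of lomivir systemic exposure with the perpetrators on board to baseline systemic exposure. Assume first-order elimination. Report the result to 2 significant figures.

The CYP1A2 pathway (36% of clearance) drops to 0.41× activity: 0.36 × 0.41 = 0.1476.
The CYP3A4 pathway (26% of clearance) rises to 4.7× activity: 0.26 × 4.7 = 1.222.
The CYP2E1 pathway (23% of clearance) rises to 2.1× activity: 0.23 × 2.1 = 0.483.
The remaining 15% of clearance is unaffected.
New clearance relative to baseline: 0.1476 + 1.222 + 0.483 + 0.15 = 2.0026.
Net systemic exposure ratio = 1 / 2.0026 = 0.50.

0.50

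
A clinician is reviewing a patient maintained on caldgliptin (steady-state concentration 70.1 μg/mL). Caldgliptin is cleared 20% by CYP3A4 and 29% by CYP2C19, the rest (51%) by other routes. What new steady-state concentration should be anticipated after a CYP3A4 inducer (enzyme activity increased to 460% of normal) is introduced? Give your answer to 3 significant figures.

The CYP3A4 pathway (20% of clearance) rises to 4.6× activity: 0.2 × 4.6 = 0.92.
CYP2C19 (29%) and the residual 51% are unaffected.
New clearance relative to baseline: 0.92 + 0.29 + 0.51 = 1.72.
New steady-state concentration = baseline ÷ relative clearance = 70.1 / 1.72 = 40.8 μg/mL.

40.8 μg/mL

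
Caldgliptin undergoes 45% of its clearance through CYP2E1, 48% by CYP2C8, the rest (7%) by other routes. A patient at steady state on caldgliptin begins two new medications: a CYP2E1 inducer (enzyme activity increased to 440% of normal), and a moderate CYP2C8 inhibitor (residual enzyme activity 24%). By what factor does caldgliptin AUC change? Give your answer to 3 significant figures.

0.462

CYP2E1: 0.45 × 4.4 = 1.98
CYP2C8: 0.48 × 0.24 = 0.1152
Other: 0.07 (unchanged)
CL_new/CL_old = 1.98 + 0.1152 + 0.07 = 2.1652.
Net AUC ratio = 1 / 2.1652 = 0.462.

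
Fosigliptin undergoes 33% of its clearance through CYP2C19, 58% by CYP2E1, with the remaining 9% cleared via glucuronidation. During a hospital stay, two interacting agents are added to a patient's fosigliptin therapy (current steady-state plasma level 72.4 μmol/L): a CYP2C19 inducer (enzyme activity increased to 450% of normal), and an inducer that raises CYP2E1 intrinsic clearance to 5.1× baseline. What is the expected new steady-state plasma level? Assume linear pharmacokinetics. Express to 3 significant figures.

16.0 μmol/L

The CYP2C19 pathway (33% of clearance) is boosted to 4.5× activity: 0.33 × 4.5 = 1.485.
The CYP2E1 pathway (58% of clearance) is boosted to 5.1× activity: 0.58 × 5.1 = 2.958.
Non-CYP routes (9%) are unchanged.
Relative clearance = 1.485 + 2.958 + 0.09 = 4.533.
Steady-state plasma level ∝ 1/CL: new value = 72.4 / 4.533 = 16.0 μmol/L.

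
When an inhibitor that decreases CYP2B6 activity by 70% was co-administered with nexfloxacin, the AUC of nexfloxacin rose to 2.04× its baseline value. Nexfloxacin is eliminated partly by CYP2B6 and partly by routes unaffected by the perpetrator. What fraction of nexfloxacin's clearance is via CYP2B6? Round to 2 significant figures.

Write x for the fraction cleared via CYP2B6. The observed AUC change means clearance fell to 1/2.04 = 0.4902 of baseline.
Setting x·0.3 + (1 − x) = 0.4902 and solving: x = (0.4902 − 1)/(0.3 − 1) = 0.73.

0.73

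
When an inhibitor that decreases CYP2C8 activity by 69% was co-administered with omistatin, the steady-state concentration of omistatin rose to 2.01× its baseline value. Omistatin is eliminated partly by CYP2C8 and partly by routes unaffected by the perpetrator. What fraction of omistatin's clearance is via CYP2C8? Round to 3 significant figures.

CL'/CL = 1 / 2.01 = 0.4975
0.31·fm + (1 − fm) = 0.4975
fm = (0.4975 − 1) / (0.31 − 1) = 0.728

0.728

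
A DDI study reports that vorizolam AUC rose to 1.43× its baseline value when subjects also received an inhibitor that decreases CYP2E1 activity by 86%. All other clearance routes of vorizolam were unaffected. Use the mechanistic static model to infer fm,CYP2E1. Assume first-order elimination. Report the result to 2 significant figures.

0.35

Let fm be the CYP2E1 fraction. New clearance relative to baseline = fm × 0.14 + (1 − fm).
AUC ratio = 1 / (new CL fraction), so new CL fraction = 1 / 1.43 = 0.6993.
fm × 0.14 + 1 − fm = 0.6993  ⇒  fm × (0.14 − 1) = −0.3007  ⇒  fm = 0.35.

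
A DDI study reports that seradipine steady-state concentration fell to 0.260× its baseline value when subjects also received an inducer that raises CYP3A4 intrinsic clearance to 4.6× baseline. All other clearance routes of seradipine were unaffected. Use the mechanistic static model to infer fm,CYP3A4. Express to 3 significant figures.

0.791

Call the CYP3A4 fraction fm. After the interaction, CL_new/CL_old = fm × 4.6 + (1 − fm).
Steady-state concentration ratio = 1 / (new CL fraction), so new CL fraction = 1 / 0.260 = 3.846.
fm × 4.6 + 1 − fm = 3.846  ⇒  fm × (4.6 − 1) = 2.846  ⇒  fm = 0.791.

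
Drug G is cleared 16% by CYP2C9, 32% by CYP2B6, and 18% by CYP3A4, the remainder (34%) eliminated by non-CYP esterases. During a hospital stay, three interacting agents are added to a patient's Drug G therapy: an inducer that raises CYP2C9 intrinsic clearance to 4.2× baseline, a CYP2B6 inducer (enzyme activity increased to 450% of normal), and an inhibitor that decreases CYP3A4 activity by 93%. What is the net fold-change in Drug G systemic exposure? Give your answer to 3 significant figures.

CYP2C9: 0.16 × 4.2 = 0.672
CYP2B6: 0.32 × 4.5 = 1.44
CYP3A4: 0.18 × 0.07 = 0.0126
Other: 0.34 (unchanged)
CL_new/CL_old = 0.672 + 1.44 + 0.0126 + 0.34 = 2.4646.
Systemic exposure ∝ 1/CL: fold-change = 1 / 2.4646 = 0.406.

0.406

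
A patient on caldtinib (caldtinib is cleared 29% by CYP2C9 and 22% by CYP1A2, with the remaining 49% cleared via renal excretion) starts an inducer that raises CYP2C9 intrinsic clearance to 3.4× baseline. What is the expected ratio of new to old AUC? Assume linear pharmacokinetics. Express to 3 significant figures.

0.590

The CYP2C9 pathway (29% of clearance) is boosted to 3.4× activity: 0.29 × 3.4 = 0.986.
CYP1A2 (22%) and the residual 49% are unaffected.
CL_new/CL_old = 0.986 + 0.22 + 0.49 = 1.696.
AUC is inversely proportional to clearance, so the fold-change is 1 / 1.696 = 0.590.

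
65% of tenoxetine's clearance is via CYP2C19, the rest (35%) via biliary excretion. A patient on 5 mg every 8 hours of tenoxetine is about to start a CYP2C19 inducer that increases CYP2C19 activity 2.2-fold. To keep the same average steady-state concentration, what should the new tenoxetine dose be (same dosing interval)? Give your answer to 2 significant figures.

8.9 mg

The CYP2C19 pathway (65% of clearance) is boosted to 2.2× activity: 0.65 × 2.2 = 1.43.
The remaining 35% of clearance is unaffected.
Relative clearance = 1.43 + 0.35 = 1.78.
Css,avg = (dose rate)/CL, so holding Css fixed requires dose ∝ CL: 5 × 1.78 = 8.9 mg.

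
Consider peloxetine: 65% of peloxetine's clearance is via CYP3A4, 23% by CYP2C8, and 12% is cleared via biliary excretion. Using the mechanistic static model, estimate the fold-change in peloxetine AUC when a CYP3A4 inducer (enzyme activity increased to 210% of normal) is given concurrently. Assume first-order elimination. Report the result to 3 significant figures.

CYP3A4: 0.65 × 2.1 = 1.365
CYP2C8: 0.23 (unchanged)
Other: 0.12 (unchanged)
CL_new/CL_old = 1.365 + 0.23 + 0.12 = 1.715.
AUC is inversely proportional to clearance, so the fold-change is 1 / 1.715 = 0.583.

0.583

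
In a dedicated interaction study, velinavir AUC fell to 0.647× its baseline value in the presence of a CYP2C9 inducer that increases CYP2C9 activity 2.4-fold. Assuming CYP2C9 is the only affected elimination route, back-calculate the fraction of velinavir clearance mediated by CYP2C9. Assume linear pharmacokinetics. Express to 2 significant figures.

0.39

Let x = fm,CYP2C9. Because AUC ∝ 1/CL, relative clearance rose to 1/0.647 = 1.546.
Setting x·2.4 + (1 − x) = 1.546 and solving: x = (1.546 − 1)/(2.4 − 1) = 0.39.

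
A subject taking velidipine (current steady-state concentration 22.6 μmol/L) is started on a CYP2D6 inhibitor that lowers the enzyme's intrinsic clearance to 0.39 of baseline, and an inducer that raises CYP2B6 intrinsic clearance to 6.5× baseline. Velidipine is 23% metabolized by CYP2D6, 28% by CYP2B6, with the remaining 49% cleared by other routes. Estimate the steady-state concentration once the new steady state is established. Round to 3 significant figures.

CYP2D6: 0.23 × 0.39 = 0.0897
CYP2B6: 0.28 × 6.5 = 1.82
Other: 0.49 (unchanged)
New clearance relative to baseline: 0.0897 + 1.82 + 0.49 = 2.3997.
Dividing the baseline by the relative clearance: 22.6 / 2.3997 = 9.42 μmol/L.

9.42 μmol/L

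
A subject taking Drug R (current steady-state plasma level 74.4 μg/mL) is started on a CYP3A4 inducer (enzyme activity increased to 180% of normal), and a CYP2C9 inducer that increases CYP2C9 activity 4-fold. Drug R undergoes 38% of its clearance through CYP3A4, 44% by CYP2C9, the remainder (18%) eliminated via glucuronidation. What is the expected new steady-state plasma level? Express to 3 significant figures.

The CYP3A4 pathway (38% of clearance) is boosted to 1.8× activity: 0.38 × 1.8 = 0.684.
The CYP2C9 pathway (44% of clearance) increases to 4× activity: 0.44 × 4 = 1.76.
Non-CYP routes (18%) are unchanged.
New clearance relative to baseline: 0.684 + 1.76 + 0.18 = 2.624.
New steady-state plasma level = 74.4 / 2.624 = 28.4 μg/mL (concentration scales inversely with clearance).

28.4 μg/mL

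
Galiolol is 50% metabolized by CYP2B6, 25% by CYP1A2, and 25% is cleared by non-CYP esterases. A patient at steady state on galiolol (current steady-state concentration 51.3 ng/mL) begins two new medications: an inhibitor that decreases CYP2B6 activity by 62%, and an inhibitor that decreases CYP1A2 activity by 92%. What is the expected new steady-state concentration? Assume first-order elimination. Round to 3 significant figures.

The CYP2B6 pathway (50% of clearance) is reduced to 0.38× activity: 0.5 × 0.38 = 0.19.
The CYP1A2 pathway (25% of clearance) falls to 0.08× activity: 0.25 × 0.08 = 0.02.
Non-CYP routes (25%) are unchanged.
CL_new/CL_old = 0.19 + 0.02 + 0.25 = 0.46.
New steady-state concentration = 51.3 / 0.46 = 112 ng/mL (concentration scales inversely with clearance).

112 ng/mL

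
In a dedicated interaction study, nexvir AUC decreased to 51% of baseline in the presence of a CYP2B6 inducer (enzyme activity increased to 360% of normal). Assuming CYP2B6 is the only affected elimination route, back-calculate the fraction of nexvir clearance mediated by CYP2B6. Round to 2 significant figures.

Let fm be the CYP2B6 fraction. New clearance relative to baseline = fm × 3.6 + (1 − fm).
AUC ratio = 1 / (new CL fraction), so new CL fraction = 1 / 0.510 = 1.961.
fm × 3.6 + 1 − fm = 1.961  ⇒  fm × (3.6 − 1) = 0.9608  ⇒  fm = 0.37.

0.37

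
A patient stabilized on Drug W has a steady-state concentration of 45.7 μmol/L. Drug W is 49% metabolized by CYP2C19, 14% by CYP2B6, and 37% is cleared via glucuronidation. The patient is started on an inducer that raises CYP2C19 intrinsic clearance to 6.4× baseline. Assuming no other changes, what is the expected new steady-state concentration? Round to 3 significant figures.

12.5 μmol/L

The CYP2C19 pathway (49% of clearance) increases to 6.4× activity: 0.49 × 6.4 = 3.136.
CYP2B6 (14%) and the residual 37% are unaffected.
CL_new/CL_old = 3.136 + 0.14 + 0.37 = 3.646.
Steady-state concentration ∝ 1/CL, so new value = 45.7 / 3.646 = 12.5 μmol/L.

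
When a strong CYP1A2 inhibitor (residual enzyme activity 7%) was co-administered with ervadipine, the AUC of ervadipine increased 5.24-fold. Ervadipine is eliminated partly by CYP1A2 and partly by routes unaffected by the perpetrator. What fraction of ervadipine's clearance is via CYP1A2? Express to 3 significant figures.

CL'/CL = 1 / 5.24 = 0.1908
0.07·fm + (1 − fm) = 0.1908
fm = (0.1908 − 1) / (0.07 − 1) = 0.870

0.870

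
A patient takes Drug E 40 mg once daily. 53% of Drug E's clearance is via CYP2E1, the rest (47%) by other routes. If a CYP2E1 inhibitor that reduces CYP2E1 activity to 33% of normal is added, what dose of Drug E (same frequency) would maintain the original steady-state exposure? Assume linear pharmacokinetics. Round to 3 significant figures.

25.8 mg

CYP2E1: 0.53 × 0.33 = 0.1749
Other: 0.47 (unchanged)
Relative clearance = 0.1749 + 0.47 = 0.6449.
To maintain the same steady-state level, dose must scale with clearance: new dose = 40 × 0.6449 = 25.8 mg.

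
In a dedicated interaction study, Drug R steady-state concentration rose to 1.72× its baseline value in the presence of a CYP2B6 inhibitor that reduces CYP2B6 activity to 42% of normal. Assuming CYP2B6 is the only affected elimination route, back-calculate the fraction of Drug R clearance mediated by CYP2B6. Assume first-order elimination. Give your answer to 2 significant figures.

0.72

CL'/CL = 1 / 1.72 = 0.5814
0.42·fm + (1 − fm) = 0.5814
fm = (0.5814 − 1) / (0.42 − 1) = 0.72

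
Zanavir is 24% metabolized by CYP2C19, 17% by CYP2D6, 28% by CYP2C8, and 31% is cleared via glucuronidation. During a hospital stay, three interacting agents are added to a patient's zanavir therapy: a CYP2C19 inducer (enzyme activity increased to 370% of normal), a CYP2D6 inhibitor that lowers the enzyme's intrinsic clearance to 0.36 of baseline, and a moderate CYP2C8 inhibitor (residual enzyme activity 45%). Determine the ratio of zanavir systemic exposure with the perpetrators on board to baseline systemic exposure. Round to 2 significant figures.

The CYP2C19 pathway (24% of clearance) is boosted to 3.7× activity: 0.24 × 3.7 = 0.888.
The CYP2D6 pathway (17% of clearance) falls to 0.36× activity: 0.17 × 0.36 = 0.0612.
The CYP2C8 pathway (28% of clearance) drops to 0.45× activity: 0.28 × 0.45 = 0.126.
The remaining 31% of clearance is unaffected.
New clearance relative to baseline: 0.888 + 0.0612 + 0.126 + 0.31 = 1.3852.
Because systemic exposure varies inversely with clearance, the combined effect is 1 / 1.3852 = 0.72.

0.72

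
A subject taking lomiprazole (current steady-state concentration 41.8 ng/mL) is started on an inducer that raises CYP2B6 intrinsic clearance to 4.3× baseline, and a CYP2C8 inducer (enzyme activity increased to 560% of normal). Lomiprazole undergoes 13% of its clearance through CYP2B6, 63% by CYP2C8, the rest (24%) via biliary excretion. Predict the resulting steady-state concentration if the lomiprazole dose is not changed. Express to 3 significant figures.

9.66 ng/mL

CYP2B6: 0.13 × 4.3 = 0.559
CYP2C8: 0.63 × 5.6 = 3.528
Other: 0.24 (unchanged)
Relative clearance = 0.559 + 3.528 + 0.24 = 4.327.
Steady-state concentration ∝ 1/CL: new value = 41.8 / 4.327 = 9.66 ng/mL.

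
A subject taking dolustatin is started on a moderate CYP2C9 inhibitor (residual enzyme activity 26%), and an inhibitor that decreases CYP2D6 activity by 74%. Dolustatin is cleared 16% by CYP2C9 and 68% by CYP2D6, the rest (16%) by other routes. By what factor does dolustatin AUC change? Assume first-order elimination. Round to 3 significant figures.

2.64

The CYP2C9 pathway (16% of clearance) is reduced to 0.26× activity: 0.16 × 0.26 = 0.0416.
The CYP2D6 pathway (68% of clearance) is reduced to 0.26× activity: 0.68 × 0.26 = 0.1768.
The remaining 16% of clearance is unaffected.
New clearance relative to baseline: 0.0416 + 0.1768 + 0.16 = 0.3784.
AUC ∝ 1/CL: fold-change = 1 / 0.3784 = 2.64.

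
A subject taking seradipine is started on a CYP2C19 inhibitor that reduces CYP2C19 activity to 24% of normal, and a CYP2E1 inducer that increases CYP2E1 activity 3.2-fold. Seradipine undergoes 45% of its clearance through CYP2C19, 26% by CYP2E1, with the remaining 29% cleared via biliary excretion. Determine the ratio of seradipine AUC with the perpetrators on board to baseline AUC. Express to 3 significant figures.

CYP2C19: 0.45 × 0.24 = 0.108
CYP2E1: 0.26 × 3.2 = 0.832
Other: 0.29 (unchanged)
Relative clearance = 0.108 + 0.832 + 0.29 = 1.23.
Because AUC varies inversely with clearance, the combined effect is 1 / 1.23 = 0.813.

0.813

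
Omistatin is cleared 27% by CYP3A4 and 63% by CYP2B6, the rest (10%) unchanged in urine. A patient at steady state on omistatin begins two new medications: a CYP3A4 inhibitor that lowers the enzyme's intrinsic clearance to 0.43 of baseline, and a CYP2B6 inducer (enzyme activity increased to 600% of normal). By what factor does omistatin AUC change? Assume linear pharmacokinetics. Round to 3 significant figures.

CYP3A4: 0.27 × 0.43 = 0.1161
CYP2B6: 0.63 × 6 = 3.78
Other: 0.1 (unchanged)
New clearance relative to baseline: 0.1161 + 3.78 + 0.1 = 3.9961.
Because AUC varies inversely with clearance, the combined effect is 1 / 3.9961 = 0.250.

0.250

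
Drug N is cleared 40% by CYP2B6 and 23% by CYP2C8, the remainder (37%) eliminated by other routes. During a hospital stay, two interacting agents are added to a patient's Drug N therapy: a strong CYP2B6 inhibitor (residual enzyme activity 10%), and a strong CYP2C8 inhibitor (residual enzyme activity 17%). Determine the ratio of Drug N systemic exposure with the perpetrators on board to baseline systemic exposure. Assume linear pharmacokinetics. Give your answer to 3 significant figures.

2.23

The CYP2B6 pathway (40% of clearance) falls to 0.1× activity: 0.4 × 0.1 = 0.04.
The CYP2C8 pathway (23% of clearance) falls to 0.17× activity: 0.23 × 0.17 = 0.0391.
Non-CYP routes (37%) are unchanged.
New clearance relative to baseline: 0.04 + 0.0391 + 0.37 = 0.4491.
Because systemic exposure varies inversely with clearance, the combined effect is 1 / 0.4491 = 2.23.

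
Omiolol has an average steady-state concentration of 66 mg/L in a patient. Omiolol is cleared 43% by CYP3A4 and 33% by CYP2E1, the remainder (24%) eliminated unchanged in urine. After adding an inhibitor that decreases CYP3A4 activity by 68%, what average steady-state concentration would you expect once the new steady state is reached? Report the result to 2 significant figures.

CYP3A4: 0.43 × 0.32 = 0.1376
CYP2E1: 0.33 (unchanged)
Other: 0.24 (unchanged)
New clearance relative to baseline: 0.1376 + 0.33 + 0.24 = 0.7076.
Average steady-state concentration ∝ 1/CL, so new value = 66 / 0.7076 = 93 mg/L.

93 mg/L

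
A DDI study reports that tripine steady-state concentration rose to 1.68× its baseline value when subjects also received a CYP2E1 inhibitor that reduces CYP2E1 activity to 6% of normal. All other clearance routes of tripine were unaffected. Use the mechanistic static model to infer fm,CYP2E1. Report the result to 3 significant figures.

0.431

CL'/CL = 1 / 1.68 = 0.5952
0.06·fm + (1 − fm) = 0.5952
fm = (0.5952 − 1) / (0.06 − 1) = 0.431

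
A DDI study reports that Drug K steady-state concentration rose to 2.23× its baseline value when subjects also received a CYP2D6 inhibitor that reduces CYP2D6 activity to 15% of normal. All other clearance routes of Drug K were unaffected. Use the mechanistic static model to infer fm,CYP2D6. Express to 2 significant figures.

CL'/CL = 1 / 2.23 = 0.4484
0.15·fm + (1 − fm) = 0.4484
fm = (0.4484 − 1) / (0.15 − 1) = 0.65

0.65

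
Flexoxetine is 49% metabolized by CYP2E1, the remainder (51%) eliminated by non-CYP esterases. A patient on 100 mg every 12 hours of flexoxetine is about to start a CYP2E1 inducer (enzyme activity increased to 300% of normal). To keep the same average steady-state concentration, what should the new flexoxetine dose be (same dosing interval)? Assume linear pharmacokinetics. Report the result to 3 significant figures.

198 mg

CYP2E1: 0.49 × 3 = 1.47
Other: 0.51 (unchanged)
CL_new/CL_old = 1.47 + 0.51 = 1.98.
Css,avg = (dose rate)/CL, so holding Css fixed requires dose ∝ CL: 100 × 1.98 = 198 mg.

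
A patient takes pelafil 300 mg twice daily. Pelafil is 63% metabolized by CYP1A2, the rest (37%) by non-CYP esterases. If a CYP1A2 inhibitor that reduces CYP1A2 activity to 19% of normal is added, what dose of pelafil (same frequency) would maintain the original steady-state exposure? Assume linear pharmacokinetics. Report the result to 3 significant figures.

147 mg

The CYP1A2 pathway (63% of clearance) is reduced to 0.19× activity: 0.63 × 0.19 = 0.1197.
The remaining 37% of clearance is unaffected.
CL_new/CL_old = 0.1197 + 0.37 = 0.4897.
To maintain the same steady-state level, dose must scale with clearance: new dose = 300 × 0.4897 = 147 mg.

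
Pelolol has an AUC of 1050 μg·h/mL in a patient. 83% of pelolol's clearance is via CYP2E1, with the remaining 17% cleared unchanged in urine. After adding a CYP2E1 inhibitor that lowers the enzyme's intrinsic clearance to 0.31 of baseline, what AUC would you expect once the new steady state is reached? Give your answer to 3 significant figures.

2.46 × 10³ μg·h/mL

CYP2E1: 0.83 × 0.31 = 0.2573
Other: 0.17 (unchanged)
New clearance relative to baseline: 0.2573 + 0.17 = 0.4273.
New AUC = baseline ÷ relative clearance = 1050 / 0.4273 = 2.46 × 10³ μg·h/mL.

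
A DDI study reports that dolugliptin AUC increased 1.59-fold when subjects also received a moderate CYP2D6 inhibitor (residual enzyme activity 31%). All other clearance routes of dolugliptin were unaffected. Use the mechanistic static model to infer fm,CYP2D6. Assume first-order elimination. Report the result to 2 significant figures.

0.54

Write x for the fraction cleared via CYP2D6. The observed AUC change means clearance fell to 1/1.59 = 0.6289 of baseline.
Only the CYP2D6 route changed, so 0.6289 = x·0.31 + (1 − x), giving x = 0.54.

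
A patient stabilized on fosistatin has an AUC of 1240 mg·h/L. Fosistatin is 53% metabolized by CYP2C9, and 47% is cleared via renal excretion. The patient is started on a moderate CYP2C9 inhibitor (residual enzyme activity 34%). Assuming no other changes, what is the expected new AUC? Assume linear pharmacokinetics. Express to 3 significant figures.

The CYP2C9 pathway (53% of clearance) falls to 0.34× activity: 0.53 × 0.34 = 0.1802.
The remaining 47% of clearance is unaffected.
Relative clearance = 0.1802 + 0.47 = 0.6502.
AUC ∝ 1/CL, so new value = 1240 / 0.6502 = 1.91 × 10³ mg·h/L.

1.91 × 10³ mg·h/L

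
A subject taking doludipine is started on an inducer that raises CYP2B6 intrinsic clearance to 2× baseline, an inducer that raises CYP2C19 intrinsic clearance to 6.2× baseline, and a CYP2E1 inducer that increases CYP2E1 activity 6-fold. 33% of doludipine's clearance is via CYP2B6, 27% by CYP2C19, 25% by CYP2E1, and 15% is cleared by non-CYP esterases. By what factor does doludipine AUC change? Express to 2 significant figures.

The CYP2B6 pathway (33% of clearance) is boosted to 2× activity: 0.33 × 2 = 0.66.
The CYP2C19 pathway (27% of clearance) rises to 6.2× activity: 0.27 × 6.2 = 1.674.
The CYP2E1 pathway (25% of clearance) rises to 6× activity: 0.25 × 6 = 1.5.
Non-CYP routes (15%) are unchanged.
CL_new/CL_old = 0.66 + 1.674 + 1.5 + 0.15 = 3.984.
Net AUC ratio = 1 / 3.984 = 0.25.

0.25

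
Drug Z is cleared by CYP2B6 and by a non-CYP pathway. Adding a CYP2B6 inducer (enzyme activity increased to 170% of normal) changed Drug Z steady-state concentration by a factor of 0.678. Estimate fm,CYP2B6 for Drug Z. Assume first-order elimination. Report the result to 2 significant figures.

CL'/CL = 1 / 0.678 = 1.475
1.7·fm + (1 − fm) = 1.475
fm = (1.475 − 1) / (1.7 − 1) = 0.68

0.68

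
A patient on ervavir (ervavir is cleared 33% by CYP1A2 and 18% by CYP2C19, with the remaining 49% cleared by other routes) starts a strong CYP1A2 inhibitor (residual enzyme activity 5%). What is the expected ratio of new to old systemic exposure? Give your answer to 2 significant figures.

1.5

CYP1A2: 0.33 × 0.05 = 0.0165
CYP2C19: 0.18 (unchanged)
Other: 0.49 (unchanged)
CL_new/CL_old = 0.0165 + 0.18 + 0.49 = 0.6865.
Since systemic exposure ∝ 1/CL, the ratio is 1 / 0.6865 = 1.5.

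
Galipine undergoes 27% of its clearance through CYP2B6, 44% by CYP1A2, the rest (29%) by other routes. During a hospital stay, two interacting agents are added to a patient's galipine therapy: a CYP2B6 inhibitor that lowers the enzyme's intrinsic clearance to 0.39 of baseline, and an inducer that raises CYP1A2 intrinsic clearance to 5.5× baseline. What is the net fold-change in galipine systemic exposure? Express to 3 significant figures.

0.355

The CYP2B6 pathway (27% of clearance) falls to 0.39× activity: 0.27 × 0.39 = 0.1053.
The CYP1A2 pathway (44% of clearance) rises to 5.5× activity: 0.44 × 5.5 = 2.42.
Non-CYP routes (29%) are unchanged.
Relative clearance = 0.1053 + 2.42 + 0.29 = 2.8153.
Net systemic exposure ratio = 1 / 2.8153 = 0.355.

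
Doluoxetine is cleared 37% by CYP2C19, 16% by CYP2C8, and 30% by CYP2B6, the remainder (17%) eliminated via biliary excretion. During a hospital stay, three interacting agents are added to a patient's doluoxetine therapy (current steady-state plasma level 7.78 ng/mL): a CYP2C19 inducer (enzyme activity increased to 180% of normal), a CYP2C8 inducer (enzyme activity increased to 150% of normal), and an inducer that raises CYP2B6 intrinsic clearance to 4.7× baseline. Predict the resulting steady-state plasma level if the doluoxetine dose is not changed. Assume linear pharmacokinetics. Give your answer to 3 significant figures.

CYP2C19: 0.37 × 1.8 = 0.666
CYP2C8: 0.16 × 1.5 = 0.24
CYP2B6: 0.3 × 4.7 = 1.41
Other: 0.17 (unchanged)
New clearance relative to baseline: 0.666 + 0.24 + 1.41 + 0.17 = 2.486.
New steady-state plasma level = 7.78 / 2.486 = 3.13 ng/mL (concentration scales inversely with clearance).

3.13 ng/mL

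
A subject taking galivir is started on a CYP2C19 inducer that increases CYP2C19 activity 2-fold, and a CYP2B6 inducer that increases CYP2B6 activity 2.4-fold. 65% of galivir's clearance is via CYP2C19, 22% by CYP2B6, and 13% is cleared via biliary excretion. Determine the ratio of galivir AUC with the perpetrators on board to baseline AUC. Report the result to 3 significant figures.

CYP2C19: 0.65 × 2 = 1.3
CYP2B6: 0.22 × 2.4 = 0.528
Other: 0.13 (unchanged)
Relative clearance = 1.3 + 0.528 + 0.13 = 1.958.
AUC ∝ 1/CL: fold-change = 1 / 1.958 = 0.511.

0.511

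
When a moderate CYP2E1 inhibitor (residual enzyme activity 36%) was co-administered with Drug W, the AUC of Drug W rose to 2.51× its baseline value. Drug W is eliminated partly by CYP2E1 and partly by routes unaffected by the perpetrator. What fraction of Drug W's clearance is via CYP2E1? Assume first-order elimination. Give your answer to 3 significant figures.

Let fm be the CYP2E1 fraction. New clearance relative to baseline = fm × 0.36 + (1 − fm).
AUC ratio = 1 / (new CL fraction), so new CL fraction = 1 / 2.51 = 0.3984.
fm × 0.36 + 1 − fm = 0.3984  ⇒  fm × (0.36 − 1) = −0.6016  ⇒  fm = 0.940.

0.940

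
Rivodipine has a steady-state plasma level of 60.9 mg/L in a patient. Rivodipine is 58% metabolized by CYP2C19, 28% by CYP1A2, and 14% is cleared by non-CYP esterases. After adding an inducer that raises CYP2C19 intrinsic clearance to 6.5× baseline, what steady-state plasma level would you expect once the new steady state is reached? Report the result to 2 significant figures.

15 mg/L

The CYP2C19 pathway (58% of clearance) increases to 6.5× activity: 0.58 × 6.5 = 3.77.
CYP1A2 (28%) and the residual 14% are unaffected.
New clearance relative to baseline: 3.77 + 0.28 + 0.14 = 4.19.
Steady-state plasma level ∝ 1/CL, so new value = 60.9 / 4.19 = 15 mg/L.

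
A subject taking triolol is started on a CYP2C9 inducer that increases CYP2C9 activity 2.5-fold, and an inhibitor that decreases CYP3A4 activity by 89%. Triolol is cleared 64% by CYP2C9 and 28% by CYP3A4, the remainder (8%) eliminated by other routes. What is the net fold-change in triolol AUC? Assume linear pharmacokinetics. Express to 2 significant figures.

0.58

The CYP2C9 pathway (64% of clearance) rises to 2.5× activity: 0.64 × 2.5 = 1.6.
The CYP3A4 pathway (28% of clearance) falls to 0.11× activity: 0.28 × 0.11 = 0.0308.
The remaining 8% of clearance is unaffected.
Relative clearance = 1.6 + 0.0308 + 0.08 = 1.7108.
AUC ∝ 1/CL: fold-change = 1 / 1.7108 = 0.58.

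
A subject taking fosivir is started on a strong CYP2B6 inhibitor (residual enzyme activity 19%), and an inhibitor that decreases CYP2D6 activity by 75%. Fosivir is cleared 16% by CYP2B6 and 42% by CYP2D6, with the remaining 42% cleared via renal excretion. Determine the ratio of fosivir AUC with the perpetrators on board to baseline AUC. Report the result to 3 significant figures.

The CYP2B6 pathway (16% of clearance) falls to 0.19× activity: 0.16 × 0.19 = 0.0304.
The CYP2D6 pathway (42% of clearance) drops to 0.25× activity: 0.42 × 0.25 = 0.105.
The remaining 42% of clearance is unaffected.
New clearance relative to baseline: 0.0304 + 0.105 + 0.42 = 0.5554.
Because AUC varies inversely with clearance, the combined effect is 1 / 0.5554 = 1.80.

1.80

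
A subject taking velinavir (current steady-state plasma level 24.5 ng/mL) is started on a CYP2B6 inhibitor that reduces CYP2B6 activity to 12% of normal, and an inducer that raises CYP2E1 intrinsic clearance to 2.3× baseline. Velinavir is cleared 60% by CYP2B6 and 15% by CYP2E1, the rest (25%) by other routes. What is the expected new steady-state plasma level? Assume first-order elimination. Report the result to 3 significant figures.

The CYP2B6 pathway (60% of clearance) drops to 0.12× activity: 0.6 × 0.12 = 0.072.
The CYP2E1 pathway (15% of clearance) increases to 2.3× activity: 0.15 × 2.3 = 0.345.
Non-CYP routes (25%) are unchanged.
New clearance relative to baseline: 0.072 + 0.345 + 0.25 = 0.667.
Steady-state plasma level ∝ 1/CL: new value = 24.5 / 0.667 = 36.7 ng/mL.

36.7 ng/mL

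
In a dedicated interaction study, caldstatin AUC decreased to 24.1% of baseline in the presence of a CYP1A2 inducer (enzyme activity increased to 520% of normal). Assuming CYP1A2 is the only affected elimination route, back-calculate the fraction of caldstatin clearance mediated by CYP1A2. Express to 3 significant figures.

0.750

Let fm be the CYP1A2 fraction. New clearance relative to baseline = fm × 5.2 + (1 − fm).
AUC ratio = 1 / (new CL fraction), so new CL fraction = 1 / 0.241 = 4.149.
fm × 5.2 + 1 − fm = 4.149  ⇒  fm × (5.2 − 1) = 3.149  ⇒  fm = 0.750.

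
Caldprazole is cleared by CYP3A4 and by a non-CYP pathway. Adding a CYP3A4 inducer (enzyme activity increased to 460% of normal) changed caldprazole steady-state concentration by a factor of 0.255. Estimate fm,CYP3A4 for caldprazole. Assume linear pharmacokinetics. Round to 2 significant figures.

CL'/CL = 1 / 0.255 = 3.922
4.6·fm + (1 − fm) = 3.922
fm = (3.922 − 1) / (4.6 − 1) = 0.81

0.81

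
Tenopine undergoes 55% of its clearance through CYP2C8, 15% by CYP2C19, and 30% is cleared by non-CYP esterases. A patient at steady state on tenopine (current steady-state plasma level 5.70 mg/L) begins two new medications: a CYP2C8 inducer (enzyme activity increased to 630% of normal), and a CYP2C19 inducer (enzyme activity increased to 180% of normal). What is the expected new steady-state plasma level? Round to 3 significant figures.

1.41 mg/L

The CYP2C8 pathway (55% of clearance) increases to 6.3× activity: 0.55 × 6.3 = 3.465.
The CYP2C19 pathway (15% of clearance) rises to 1.8× activity: 0.15 × 1.8 = 0.27.
The remaining 30% of clearance is unaffected.
New clearance relative to baseline: 3.465 + 0.27 + 0.3 = 4.035.
Dividing the baseline by the relative clearance: 5.70 / 4.035 = 1.41 mg/L.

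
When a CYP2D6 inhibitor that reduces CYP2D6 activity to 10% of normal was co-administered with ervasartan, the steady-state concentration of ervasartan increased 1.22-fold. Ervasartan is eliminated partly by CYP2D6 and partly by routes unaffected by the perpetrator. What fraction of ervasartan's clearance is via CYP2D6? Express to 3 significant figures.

Write x for the fraction cleared via CYP2D6. The observed steady-state concentration change means clearance fell to 1/1.22 = 0.8197 of baseline.
Setting x·0.1 + (1 − x) = 0.8197 and solving: x = (0.8197 − 1)/(0.1 − 1) = 0.200.

0.200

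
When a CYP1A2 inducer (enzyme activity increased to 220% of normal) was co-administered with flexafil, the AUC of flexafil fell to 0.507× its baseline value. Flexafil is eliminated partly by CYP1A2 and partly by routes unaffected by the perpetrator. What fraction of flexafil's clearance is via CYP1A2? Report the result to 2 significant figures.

0.81

CL'/CL = 1 / 0.507 = 1.972
2.2·fm + (1 − fm) = 1.972
fm = (1.972 − 1) / (2.2 − 1) = 0.81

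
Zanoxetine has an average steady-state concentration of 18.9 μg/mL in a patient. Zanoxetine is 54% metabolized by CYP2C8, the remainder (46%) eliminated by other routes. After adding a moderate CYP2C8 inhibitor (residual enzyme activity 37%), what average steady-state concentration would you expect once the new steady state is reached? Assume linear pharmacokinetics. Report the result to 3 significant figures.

The CYP2C8 pathway (54% of clearance) is reduced to 0.37× activity: 0.54 × 0.37 = 0.1998.
Non-CYP routes (46%) are unchanged.
New clearance relative to baseline: 0.1998 + 0.46 = 0.6598.
New average steady-state concentration = baseline ÷ relative clearance = 18.9 / 0.6598 = 28.6 μg/mL.

28.6 μg/mL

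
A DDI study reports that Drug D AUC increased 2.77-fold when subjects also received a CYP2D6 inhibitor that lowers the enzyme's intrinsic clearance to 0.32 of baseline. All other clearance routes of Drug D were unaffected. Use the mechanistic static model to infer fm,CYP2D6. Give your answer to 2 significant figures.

Let fm be the CYP2D6 fraction. New clearance relative to baseline = fm × 0.32 + (1 − fm).
AUC ratio = 1 / (new CL fraction), so new CL fraction = 1 / 2.77 = 0.361.
fm × 0.32 + 1 − fm = 0.361  ⇒  fm × (0.32 − 1) = −0.639  ⇒  fm = 0.94.

0.94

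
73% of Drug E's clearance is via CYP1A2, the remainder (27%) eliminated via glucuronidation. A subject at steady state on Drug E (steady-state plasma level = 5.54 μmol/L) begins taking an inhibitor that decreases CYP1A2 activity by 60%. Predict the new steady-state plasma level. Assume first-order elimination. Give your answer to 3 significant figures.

9.86 μmol/L

The CYP1A2 pathway (73% of clearance) drops to 0.4× activity: 0.73 × 0.4 = 0.292.
Non-CYP routes (27%) are unchanged.
New clearance relative to baseline: 0.292 + 0.27 = 0.562.
With dosing unchanged, steady-state plasma level scales as 1/CL: 5.54 / 0.562 = 9.86 μmol/L.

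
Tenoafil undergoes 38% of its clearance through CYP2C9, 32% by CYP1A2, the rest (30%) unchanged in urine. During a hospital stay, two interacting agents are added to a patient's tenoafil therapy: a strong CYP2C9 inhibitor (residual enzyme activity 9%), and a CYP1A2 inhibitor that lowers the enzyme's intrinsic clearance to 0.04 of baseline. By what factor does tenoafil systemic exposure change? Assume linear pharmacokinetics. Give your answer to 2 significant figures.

2.9

The CYP2C9 pathway (38% of clearance) drops to 0.09× activity: 0.38 × 0.09 = 0.0342.
The CYP1A2 pathway (32% of clearance) drops to 0.04× activity: 0.32 × 0.04 = 0.0128.
Non-CYP routes (30%) are unchanged.
CL_new/CL_old = 0.0342 + 0.0128 + 0.3 = 0.347.
Systemic exposure ∝ 1/CL: fold-change = 1 / 0.347 = 2.9.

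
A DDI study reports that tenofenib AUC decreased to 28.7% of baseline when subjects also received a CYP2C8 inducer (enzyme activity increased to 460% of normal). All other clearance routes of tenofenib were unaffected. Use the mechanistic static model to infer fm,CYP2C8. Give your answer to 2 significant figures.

0.69

Let fm be the CYP2C8 fraction. New clearance relative to baseline = fm × 4.6 + (1 − fm).
AUC ratio = 1 / (new CL fraction), so new CL fraction = 1 / 0.287 = 3.484.
fm × 4.6 + 1 − fm = 3.484  ⇒  fm × (4.6 − 1) = 2.484  ⇒  fm = 0.69.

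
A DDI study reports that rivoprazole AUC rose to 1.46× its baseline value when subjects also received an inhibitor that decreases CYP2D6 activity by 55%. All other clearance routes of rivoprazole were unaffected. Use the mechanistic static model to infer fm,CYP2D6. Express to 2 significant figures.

Write x for the fraction cleared via CYP2D6. The observed AUC change means clearance fell to 1/1.46 = 0.6849 of baseline.
Only the CYP2D6 route changed, so 0.6849 = x·0.45 + (1 − x), giving x = 0.57.

0.57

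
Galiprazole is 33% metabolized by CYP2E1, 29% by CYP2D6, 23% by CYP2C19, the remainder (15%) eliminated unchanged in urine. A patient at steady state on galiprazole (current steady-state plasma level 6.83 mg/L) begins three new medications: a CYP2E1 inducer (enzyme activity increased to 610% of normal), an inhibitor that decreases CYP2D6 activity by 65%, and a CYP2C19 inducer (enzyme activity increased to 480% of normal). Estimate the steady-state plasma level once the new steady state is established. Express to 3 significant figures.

2.03 mg/L

The CYP2E1 pathway (33% of clearance) increases to 6.1× activity: 0.33 × 6.1 = 2.013.
The CYP2D6 pathway (29% of clearance) drops to 0.35× activity: 0.29 × 0.35 = 0.1015.
The CYP2C19 pathway (23% of clearance) increases to 4.8× activity: 0.23 × 4.8 = 1.104.
Non-CYP routes (15%) are unchanged.
CL_new/CL_old = 2.013 + 0.1015 + 1.104 + 0.15 = 3.3685.
New steady-state plasma level = 6.83 / 3.3685 = 2.03 mg/L (concentration scales inversely with clearance).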